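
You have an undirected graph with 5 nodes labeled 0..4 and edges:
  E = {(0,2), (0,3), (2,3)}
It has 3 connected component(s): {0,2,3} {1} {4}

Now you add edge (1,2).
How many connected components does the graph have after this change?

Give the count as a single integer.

Initial component count: 3
Add (1,2): merges two components. Count decreases: 3 -> 2.
New component count: 2

Answer: 2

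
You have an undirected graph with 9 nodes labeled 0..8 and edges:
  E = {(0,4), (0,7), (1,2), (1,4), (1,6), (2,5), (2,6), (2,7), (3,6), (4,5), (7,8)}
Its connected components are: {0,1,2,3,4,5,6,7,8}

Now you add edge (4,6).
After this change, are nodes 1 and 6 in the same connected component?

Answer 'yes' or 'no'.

Initial components: {0,1,2,3,4,5,6,7,8}
Adding edge (4,6): both already in same component {0,1,2,3,4,5,6,7,8}. No change.
New components: {0,1,2,3,4,5,6,7,8}
Are 1 and 6 in the same component? yes

Answer: yes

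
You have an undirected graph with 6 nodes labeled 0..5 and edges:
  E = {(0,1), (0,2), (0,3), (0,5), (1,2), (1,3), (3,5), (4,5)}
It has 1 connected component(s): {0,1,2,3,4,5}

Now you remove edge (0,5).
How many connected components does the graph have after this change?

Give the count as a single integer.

Initial component count: 1
Remove (0,5): not a bridge. Count unchanged: 1.
  After removal, components: {0,1,2,3,4,5}
New component count: 1

Answer: 1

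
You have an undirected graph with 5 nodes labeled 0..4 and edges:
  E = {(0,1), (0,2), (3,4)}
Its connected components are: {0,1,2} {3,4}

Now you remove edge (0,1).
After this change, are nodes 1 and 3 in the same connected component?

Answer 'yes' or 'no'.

Answer: no

Derivation:
Initial components: {0,1,2} {3,4}
Removing edge (0,1): it was a bridge — component count 2 -> 3.
New components: {0,2} {1} {3,4}
Are 1 and 3 in the same component? no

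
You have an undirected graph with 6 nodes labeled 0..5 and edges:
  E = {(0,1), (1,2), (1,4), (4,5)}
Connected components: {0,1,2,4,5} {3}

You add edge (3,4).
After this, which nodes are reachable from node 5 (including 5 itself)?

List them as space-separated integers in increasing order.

Before: nodes reachable from 5: {0,1,2,4,5}
Adding (3,4): merges 5's component with another. Reachability grows.
After: nodes reachable from 5: {0,1,2,3,4,5}

Answer: 0 1 2 3 4 5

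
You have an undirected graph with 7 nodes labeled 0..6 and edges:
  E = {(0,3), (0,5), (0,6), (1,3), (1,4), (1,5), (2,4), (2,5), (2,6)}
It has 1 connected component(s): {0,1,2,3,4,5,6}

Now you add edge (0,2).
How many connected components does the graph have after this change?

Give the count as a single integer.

Initial component count: 1
Add (0,2): endpoints already in same component. Count unchanged: 1.
New component count: 1

Answer: 1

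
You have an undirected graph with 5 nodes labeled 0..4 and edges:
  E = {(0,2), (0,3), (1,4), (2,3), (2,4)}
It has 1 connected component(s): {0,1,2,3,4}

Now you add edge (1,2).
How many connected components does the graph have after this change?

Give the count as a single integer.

Initial component count: 1
Add (1,2): endpoints already in same component. Count unchanged: 1.
New component count: 1

Answer: 1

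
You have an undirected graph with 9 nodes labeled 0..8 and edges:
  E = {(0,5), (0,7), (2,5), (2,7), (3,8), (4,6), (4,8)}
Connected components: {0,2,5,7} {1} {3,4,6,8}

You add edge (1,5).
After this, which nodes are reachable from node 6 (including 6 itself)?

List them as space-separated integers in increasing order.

Answer: 3 4 6 8

Derivation:
Before: nodes reachable from 6: {3,4,6,8}
Adding (1,5): merges two components, but neither contains 6. Reachability from 6 unchanged.
After: nodes reachable from 6: {3,4,6,8}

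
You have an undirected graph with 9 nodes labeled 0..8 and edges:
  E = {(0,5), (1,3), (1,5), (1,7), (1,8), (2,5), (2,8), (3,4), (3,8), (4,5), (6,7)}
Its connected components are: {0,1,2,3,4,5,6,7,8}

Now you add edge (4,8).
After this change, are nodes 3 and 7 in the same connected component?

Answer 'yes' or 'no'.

Answer: yes

Derivation:
Initial components: {0,1,2,3,4,5,6,7,8}
Adding edge (4,8): both already in same component {0,1,2,3,4,5,6,7,8}. No change.
New components: {0,1,2,3,4,5,6,7,8}
Are 3 and 7 in the same component? yes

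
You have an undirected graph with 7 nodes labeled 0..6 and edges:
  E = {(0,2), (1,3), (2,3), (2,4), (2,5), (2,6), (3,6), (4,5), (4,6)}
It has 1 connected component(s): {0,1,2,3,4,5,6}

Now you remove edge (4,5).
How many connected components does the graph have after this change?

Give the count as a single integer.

Answer: 1

Derivation:
Initial component count: 1
Remove (4,5): not a bridge. Count unchanged: 1.
  After removal, components: {0,1,2,3,4,5,6}
New component count: 1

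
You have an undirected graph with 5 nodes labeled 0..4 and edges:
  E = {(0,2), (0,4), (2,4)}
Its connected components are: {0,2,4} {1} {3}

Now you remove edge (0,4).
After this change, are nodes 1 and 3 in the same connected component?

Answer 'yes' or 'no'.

Initial components: {0,2,4} {1} {3}
Removing edge (0,4): not a bridge — component count unchanged at 3.
New components: {0,2,4} {1} {3}
Are 1 and 3 in the same component? no

Answer: no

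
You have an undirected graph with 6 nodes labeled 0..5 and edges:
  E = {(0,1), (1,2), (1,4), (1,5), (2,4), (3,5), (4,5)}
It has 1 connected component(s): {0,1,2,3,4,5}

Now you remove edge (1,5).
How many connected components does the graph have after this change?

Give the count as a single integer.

Initial component count: 1
Remove (1,5): not a bridge. Count unchanged: 1.
  After removal, components: {0,1,2,3,4,5}
New component count: 1

Answer: 1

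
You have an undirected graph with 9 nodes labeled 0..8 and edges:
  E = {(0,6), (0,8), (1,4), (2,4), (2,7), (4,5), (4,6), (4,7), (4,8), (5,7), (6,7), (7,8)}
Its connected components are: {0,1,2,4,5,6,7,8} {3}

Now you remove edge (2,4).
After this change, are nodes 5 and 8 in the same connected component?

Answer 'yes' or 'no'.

Initial components: {0,1,2,4,5,6,7,8} {3}
Removing edge (2,4): not a bridge — component count unchanged at 2.
New components: {0,1,2,4,5,6,7,8} {3}
Are 5 and 8 in the same component? yes

Answer: yes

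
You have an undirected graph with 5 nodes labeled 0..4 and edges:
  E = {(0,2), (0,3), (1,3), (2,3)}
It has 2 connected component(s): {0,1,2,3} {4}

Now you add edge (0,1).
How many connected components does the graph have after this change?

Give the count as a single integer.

Initial component count: 2
Add (0,1): endpoints already in same component. Count unchanged: 2.
New component count: 2

Answer: 2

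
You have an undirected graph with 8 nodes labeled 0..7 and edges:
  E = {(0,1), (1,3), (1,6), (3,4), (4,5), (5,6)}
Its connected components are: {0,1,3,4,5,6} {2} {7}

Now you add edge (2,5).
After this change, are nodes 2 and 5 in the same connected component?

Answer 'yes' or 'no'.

Initial components: {0,1,3,4,5,6} {2} {7}
Adding edge (2,5): merges {2} and {0,1,3,4,5,6}.
New components: {0,1,2,3,4,5,6} {7}
Are 2 and 5 in the same component? yes

Answer: yes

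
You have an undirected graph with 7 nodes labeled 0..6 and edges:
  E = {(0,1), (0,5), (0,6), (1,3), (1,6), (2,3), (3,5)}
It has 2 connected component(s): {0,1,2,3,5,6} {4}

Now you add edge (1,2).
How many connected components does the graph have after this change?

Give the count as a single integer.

Answer: 2

Derivation:
Initial component count: 2
Add (1,2): endpoints already in same component. Count unchanged: 2.
New component count: 2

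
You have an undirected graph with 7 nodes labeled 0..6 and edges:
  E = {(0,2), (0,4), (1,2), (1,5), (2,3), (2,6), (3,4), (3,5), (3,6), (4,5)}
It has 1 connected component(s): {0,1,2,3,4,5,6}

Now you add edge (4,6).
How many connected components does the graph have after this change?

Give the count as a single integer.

Answer: 1

Derivation:
Initial component count: 1
Add (4,6): endpoints already in same component. Count unchanged: 1.
New component count: 1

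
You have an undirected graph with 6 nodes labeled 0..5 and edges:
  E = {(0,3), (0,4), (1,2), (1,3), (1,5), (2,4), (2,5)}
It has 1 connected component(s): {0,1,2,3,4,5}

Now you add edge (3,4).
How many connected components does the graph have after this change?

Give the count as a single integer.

Answer: 1

Derivation:
Initial component count: 1
Add (3,4): endpoints already in same component. Count unchanged: 1.
New component count: 1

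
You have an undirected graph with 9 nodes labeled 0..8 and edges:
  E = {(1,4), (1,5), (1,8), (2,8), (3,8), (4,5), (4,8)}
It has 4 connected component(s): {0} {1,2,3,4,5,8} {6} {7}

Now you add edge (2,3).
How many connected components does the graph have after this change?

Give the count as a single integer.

Initial component count: 4
Add (2,3): endpoints already in same component. Count unchanged: 4.
New component count: 4

Answer: 4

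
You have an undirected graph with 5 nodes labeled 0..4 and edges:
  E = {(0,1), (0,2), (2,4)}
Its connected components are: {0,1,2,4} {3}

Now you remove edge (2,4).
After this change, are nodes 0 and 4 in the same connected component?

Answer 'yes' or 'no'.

Answer: no

Derivation:
Initial components: {0,1,2,4} {3}
Removing edge (2,4): it was a bridge — component count 2 -> 3.
New components: {0,1,2} {3} {4}
Are 0 and 4 in the same component? no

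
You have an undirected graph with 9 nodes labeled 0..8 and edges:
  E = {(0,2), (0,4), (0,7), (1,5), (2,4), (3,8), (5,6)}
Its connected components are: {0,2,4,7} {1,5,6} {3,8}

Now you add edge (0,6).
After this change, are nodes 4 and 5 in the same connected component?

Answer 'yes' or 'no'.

Initial components: {0,2,4,7} {1,5,6} {3,8}
Adding edge (0,6): merges {0,2,4,7} and {1,5,6}.
New components: {0,1,2,4,5,6,7} {3,8}
Are 4 and 5 in the same component? yes

Answer: yes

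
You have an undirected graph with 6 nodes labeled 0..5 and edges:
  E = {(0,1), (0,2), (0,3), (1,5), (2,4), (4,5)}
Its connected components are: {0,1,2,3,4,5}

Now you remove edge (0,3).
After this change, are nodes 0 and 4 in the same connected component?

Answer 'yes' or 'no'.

Answer: yes

Derivation:
Initial components: {0,1,2,3,4,5}
Removing edge (0,3): it was a bridge — component count 1 -> 2.
New components: {0,1,2,4,5} {3}
Are 0 and 4 in the same component? yes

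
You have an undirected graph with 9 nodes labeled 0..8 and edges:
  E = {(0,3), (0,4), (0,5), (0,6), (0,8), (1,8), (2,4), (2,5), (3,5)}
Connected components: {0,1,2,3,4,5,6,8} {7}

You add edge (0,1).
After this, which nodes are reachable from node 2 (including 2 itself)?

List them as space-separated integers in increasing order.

Before: nodes reachable from 2: {0,1,2,3,4,5,6,8}
Adding (0,1): both endpoints already in same component. Reachability from 2 unchanged.
After: nodes reachable from 2: {0,1,2,3,4,5,6,8}

Answer: 0 1 2 3 4 5 6 8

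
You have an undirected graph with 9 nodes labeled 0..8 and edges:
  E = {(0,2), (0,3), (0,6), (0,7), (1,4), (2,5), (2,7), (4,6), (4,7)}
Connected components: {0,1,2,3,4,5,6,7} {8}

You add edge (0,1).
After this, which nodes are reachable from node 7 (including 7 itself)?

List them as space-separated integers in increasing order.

Answer: 0 1 2 3 4 5 6 7

Derivation:
Before: nodes reachable from 7: {0,1,2,3,4,5,6,7}
Adding (0,1): both endpoints already in same component. Reachability from 7 unchanged.
After: nodes reachable from 7: {0,1,2,3,4,5,6,7}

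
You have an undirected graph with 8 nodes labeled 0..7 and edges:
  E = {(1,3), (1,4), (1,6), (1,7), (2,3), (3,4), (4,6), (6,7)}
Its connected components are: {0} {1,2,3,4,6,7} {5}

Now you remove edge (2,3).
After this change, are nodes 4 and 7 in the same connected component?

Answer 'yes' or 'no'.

Initial components: {0} {1,2,3,4,6,7} {5}
Removing edge (2,3): it was a bridge — component count 3 -> 4.
New components: {0} {1,3,4,6,7} {2} {5}
Are 4 and 7 in the same component? yes

Answer: yes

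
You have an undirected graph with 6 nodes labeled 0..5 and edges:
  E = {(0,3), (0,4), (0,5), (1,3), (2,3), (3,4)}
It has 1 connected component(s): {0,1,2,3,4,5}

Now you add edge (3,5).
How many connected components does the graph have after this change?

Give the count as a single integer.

Initial component count: 1
Add (3,5): endpoints already in same component. Count unchanged: 1.
New component count: 1

Answer: 1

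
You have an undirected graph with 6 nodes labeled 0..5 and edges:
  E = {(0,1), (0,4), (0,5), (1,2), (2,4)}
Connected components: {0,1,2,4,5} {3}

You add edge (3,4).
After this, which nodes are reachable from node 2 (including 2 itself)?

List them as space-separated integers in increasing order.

Before: nodes reachable from 2: {0,1,2,4,5}
Adding (3,4): merges 2's component with another. Reachability grows.
After: nodes reachable from 2: {0,1,2,3,4,5}

Answer: 0 1 2 3 4 5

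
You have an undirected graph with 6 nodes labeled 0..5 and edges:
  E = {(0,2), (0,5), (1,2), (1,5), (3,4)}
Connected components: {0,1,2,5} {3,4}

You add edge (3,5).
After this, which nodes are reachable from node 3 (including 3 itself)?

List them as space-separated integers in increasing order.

Answer: 0 1 2 3 4 5

Derivation:
Before: nodes reachable from 3: {3,4}
Adding (3,5): merges 3's component with another. Reachability grows.
After: nodes reachable from 3: {0,1,2,3,4,5}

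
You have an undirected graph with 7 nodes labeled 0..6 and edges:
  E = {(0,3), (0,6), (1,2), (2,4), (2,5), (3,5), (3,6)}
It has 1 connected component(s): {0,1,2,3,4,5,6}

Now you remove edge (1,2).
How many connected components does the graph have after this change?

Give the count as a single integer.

Initial component count: 1
Remove (1,2): it was a bridge. Count increases: 1 -> 2.
  After removal, components: {0,2,3,4,5,6} {1}
New component count: 2

Answer: 2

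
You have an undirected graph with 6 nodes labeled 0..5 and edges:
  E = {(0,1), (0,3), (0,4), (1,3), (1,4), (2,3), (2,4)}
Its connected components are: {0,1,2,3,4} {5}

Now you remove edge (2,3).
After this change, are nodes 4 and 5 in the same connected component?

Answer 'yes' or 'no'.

Answer: no

Derivation:
Initial components: {0,1,2,3,4} {5}
Removing edge (2,3): not a bridge — component count unchanged at 2.
New components: {0,1,2,3,4} {5}
Are 4 and 5 in the same component? no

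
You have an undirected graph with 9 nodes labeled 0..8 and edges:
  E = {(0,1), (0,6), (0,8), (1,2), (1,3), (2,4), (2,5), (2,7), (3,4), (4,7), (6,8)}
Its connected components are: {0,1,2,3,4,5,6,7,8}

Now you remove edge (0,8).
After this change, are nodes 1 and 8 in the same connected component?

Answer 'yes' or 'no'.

Answer: yes

Derivation:
Initial components: {0,1,2,3,4,5,6,7,8}
Removing edge (0,8): not a bridge — component count unchanged at 1.
New components: {0,1,2,3,4,5,6,7,8}
Are 1 and 8 in the same component? yes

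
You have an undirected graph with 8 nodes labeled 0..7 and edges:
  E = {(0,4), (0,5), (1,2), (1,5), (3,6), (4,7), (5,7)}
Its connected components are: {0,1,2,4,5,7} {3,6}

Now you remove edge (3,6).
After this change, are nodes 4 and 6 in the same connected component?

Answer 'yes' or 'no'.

Answer: no

Derivation:
Initial components: {0,1,2,4,5,7} {3,6}
Removing edge (3,6): it was a bridge — component count 2 -> 3.
New components: {0,1,2,4,5,7} {3} {6}
Are 4 and 6 in the same component? no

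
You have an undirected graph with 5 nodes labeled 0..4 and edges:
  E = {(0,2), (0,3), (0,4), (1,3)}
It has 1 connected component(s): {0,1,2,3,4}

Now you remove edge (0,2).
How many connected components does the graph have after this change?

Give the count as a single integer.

Answer: 2

Derivation:
Initial component count: 1
Remove (0,2): it was a bridge. Count increases: 1 -> 2.
  After removal, components: {0,1,3,4} {2}
New component count: 2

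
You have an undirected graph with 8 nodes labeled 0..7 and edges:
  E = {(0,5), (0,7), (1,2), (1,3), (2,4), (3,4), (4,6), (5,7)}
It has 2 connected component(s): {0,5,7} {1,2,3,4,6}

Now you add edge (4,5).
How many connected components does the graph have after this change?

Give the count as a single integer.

Initial component count: 2
Add (4,5): merges two components. Count decreases: 2 -> 1.
New component count: 1

Answer: 1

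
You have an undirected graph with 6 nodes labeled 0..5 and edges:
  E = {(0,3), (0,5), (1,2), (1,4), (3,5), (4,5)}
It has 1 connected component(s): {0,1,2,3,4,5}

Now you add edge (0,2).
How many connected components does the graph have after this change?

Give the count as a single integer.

Initial component count: 1
Add (0,2): endpoints already in same component. Count unchanged: 1.
New component count: 1

Answer: 1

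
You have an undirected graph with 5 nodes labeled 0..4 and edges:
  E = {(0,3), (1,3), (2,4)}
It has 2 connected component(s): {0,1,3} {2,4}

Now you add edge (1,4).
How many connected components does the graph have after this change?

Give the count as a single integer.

Answer: 1

Derivation:
Initial component count: 2
Add (1,4): merges two components. Count decreases: 2 -> 1.
New component count: 1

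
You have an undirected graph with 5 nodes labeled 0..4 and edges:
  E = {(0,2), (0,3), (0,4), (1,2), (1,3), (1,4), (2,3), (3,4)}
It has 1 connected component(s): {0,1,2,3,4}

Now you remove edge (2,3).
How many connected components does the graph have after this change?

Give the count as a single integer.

Initial component count: 1
Remove (2,3): not a bridge. Count unchanged: 1.
  After removal, components: {0,1,2,3,4}
New component count: 1

Answer: 1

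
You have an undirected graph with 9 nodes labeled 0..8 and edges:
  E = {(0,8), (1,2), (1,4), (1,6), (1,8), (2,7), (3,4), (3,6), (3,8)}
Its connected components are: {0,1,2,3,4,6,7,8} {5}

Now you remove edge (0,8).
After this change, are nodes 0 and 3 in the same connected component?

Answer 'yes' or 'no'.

Answer: no

Derivation:
Initial components: {0,1,2,3,4,6,7,8} {5}
Removing edge (0,8): it was a bridge — component count 2 -> 3.
New components: {0} {1,2,3,4,6,7,8} {5}
Are 0 and 3 in the same component? no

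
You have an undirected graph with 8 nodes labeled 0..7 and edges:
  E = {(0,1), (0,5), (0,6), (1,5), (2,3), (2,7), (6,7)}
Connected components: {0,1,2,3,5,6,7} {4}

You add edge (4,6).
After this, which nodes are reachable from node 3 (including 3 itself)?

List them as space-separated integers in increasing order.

Before: nodes reachable from 3: {0,1,2,3,5,6,7}
Adding (4,6): merges 3's component with another. Reachability grows.
After: nodes reachable from 3: {0,1,2,3,4,5,6,7}

Answer: 0 1 2 3 4 5 6 7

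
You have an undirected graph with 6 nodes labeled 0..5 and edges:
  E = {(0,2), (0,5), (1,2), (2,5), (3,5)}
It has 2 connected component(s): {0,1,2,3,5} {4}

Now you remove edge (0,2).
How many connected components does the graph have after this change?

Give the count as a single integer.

Initial component count: 2
Remove (0,2): not a bridge. Count unchanged: 2.
  After removal, components: {0,1,2,3,5} {4}
New component count: 2

Answer: 2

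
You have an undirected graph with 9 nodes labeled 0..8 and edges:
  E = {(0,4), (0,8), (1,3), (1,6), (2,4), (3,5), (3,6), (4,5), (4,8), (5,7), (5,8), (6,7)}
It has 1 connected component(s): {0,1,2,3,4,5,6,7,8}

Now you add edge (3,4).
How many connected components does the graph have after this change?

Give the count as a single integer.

Initial component count: 1
Add (3,4): endpoints already in same component. Count unchanged: 1.
New component count: 1

Answer: 1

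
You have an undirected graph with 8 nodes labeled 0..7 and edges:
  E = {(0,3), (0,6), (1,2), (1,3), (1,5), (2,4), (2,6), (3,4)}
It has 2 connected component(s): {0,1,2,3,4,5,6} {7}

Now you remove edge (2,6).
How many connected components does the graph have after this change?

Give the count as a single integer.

Answer: 2

Derivation:
Initial component count: 2
Remove (2,6): not a bridge. Count unchanged: 2.
  After removal, components: {0,1,2,3,4,5,6} {7}
New component count: 2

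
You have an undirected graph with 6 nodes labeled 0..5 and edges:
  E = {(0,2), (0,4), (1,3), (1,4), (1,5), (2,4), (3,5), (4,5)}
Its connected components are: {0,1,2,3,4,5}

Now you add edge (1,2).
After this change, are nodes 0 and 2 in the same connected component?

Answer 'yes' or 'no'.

Answer: yes

Derivation:
Initial components: {0,1,2,3,4,5}
Adding edge (1,2): both already in same component {0,1,2,3,4,5}. No change.
New components: {0,1,2,3,4,5}
Are 0 and 2 in the same component? yes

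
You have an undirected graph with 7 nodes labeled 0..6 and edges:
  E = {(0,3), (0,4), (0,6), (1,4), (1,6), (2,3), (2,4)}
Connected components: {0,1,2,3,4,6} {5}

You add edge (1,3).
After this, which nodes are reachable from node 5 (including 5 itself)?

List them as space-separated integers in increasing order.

Before: nodes reachable from 5: {5}
Adding (1,3): both endpoints already in same component. Reachability from 5 unchanged.
After: nodes reachable from 5: {5}

Answer: 5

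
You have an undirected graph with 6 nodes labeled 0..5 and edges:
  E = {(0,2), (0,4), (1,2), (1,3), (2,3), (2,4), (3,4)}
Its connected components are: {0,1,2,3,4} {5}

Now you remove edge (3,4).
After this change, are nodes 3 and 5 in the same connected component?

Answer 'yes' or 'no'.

Initial components: {0,1,2,3,4} {5}
Removing edge (3,4): not a bridge — component count unchanged at 2.
New components: {0,1,2,3,4} {5}
Are 3 and 5 in the same component? no

Answer: no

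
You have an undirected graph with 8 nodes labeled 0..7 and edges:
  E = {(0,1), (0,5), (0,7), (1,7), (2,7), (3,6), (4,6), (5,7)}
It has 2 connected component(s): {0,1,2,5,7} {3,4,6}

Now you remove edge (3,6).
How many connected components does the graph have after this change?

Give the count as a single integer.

Answer: 3

Derivation:
Initial component count: 2
Remove (3,6): it was a bridge. Count increases: 2 -> 3.
  After removal, components: {0,1,2,5,7} {3} {4,6}
New component count: 3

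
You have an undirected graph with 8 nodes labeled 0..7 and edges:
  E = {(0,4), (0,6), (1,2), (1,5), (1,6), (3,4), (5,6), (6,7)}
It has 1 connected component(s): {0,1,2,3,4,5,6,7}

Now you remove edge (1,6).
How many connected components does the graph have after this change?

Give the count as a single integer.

Answer: 1

Derivation:
Initial component count: 1
Remove (1,6): not a bridge. Count unchanged: 1.
  After removal, components: {0,1,2,3,4,5,6,7}
New component count: 1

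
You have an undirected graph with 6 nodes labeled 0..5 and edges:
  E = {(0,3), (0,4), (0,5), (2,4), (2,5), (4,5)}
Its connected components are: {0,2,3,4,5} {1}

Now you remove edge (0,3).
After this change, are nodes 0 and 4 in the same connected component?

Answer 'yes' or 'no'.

Answer: yes

Derivation:
Initial components: {0,2,3,4,5} {1}
Removing edge (0,3): it was a bridge — component count 2 -> 3.
New components: {0,2,4,5} {1} {3}
Are 0 and 4 in the same component? yes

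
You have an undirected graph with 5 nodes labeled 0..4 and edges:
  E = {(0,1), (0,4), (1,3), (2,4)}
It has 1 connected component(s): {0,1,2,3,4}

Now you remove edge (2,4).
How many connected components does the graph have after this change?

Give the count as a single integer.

Answer: 2

Derivation:
Initial component count: 1
Remove (2,4): it was a bridge. Count increases: 1 -> 2.
  After removal, components: {0,1,3,4} {2}
New component count: 2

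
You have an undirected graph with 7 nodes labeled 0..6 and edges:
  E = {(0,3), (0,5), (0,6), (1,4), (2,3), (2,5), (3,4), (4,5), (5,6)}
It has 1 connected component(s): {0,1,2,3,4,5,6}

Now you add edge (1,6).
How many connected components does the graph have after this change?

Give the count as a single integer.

Answer: 1

Derivation:
Initial component count: 1
Add (1,6): endpoints already in same component. Count unchanged: 1.
New component count: 1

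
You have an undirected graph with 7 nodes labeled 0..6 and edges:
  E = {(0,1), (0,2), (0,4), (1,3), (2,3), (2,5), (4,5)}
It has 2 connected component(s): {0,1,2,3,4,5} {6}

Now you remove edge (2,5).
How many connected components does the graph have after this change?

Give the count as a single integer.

Answer: 2

Derivation:
Initial component count: 2
Remove (2,5): not a bridge. Count unchanged: 2.
  After removal, components: {0,1,2,3,4,5} {6}
New component count: 2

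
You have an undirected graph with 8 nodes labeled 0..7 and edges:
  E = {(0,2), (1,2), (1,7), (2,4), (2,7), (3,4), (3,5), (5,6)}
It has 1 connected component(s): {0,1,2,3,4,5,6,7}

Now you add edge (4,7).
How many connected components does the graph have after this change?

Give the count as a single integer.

Answer: 1

Derivation:
Initial component count: 1
Add (4,7): endpoints already in same component. Count unchanged: 1.
New component count: 1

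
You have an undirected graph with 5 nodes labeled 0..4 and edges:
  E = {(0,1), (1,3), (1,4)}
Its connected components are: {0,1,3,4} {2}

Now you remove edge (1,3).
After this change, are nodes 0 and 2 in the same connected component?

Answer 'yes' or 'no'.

Answer: no

Derivation:
Initial components: {0,1,3,4} {2}
Removing edge (1,3): it was a bridge — component count 2 -> 3.
New components: {0,1,4} {2} {3}
Are 0 and 2 in the same component? no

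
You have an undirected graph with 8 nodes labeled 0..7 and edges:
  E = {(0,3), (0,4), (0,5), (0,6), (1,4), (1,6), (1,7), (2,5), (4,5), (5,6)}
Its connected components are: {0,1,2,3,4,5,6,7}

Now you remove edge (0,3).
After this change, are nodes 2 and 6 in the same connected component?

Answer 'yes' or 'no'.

Initial components: {0,1,2,3,4,5,6,7}
Removing edge (0,3): it was a bridge — component count 1 -> 2.
New components: {0,1,2,4,5,6,7} {3}
Are 2 and 6 in the same component? yes

Answer: yes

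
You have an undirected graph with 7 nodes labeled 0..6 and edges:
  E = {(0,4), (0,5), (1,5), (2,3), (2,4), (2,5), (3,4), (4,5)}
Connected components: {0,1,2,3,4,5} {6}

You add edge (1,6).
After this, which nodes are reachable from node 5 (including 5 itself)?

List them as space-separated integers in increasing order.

Before: nodes reachable from 5: {0,1,2,3,4,5}
Adding (1,6): merges 5's component with another. Reachability grows.
After: nodes reachable from 5: {0,1,2,3,4,5,6}

Answer: 0 1 2 3 4 5 6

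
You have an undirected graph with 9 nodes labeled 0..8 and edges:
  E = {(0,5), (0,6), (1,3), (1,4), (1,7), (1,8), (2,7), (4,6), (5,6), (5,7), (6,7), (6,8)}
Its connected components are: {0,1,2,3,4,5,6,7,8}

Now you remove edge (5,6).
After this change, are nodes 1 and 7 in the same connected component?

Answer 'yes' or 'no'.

Initial components: {0,1,2,3,4,5,6,7,8}
Removing edge (5,6): not a bridge — component count unchanged at 1.
New components: {0,1,2,3,4,5,6,7,8}
Are 1 and 7 in the same component? yes

Answer: yes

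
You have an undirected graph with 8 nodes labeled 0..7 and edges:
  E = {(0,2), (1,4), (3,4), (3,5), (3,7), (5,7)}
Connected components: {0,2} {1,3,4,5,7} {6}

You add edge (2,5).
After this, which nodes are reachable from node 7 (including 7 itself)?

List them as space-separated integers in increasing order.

Answer: 0 1 2 3 4 5 7

Derivation:
Before: nodes reachable from 7: {1,3,4,5,7}
Adding (2,5): merges 7's component with another. Reachability grows.
After: nodes reachable from 7: {0,1,2,3,4,5,7}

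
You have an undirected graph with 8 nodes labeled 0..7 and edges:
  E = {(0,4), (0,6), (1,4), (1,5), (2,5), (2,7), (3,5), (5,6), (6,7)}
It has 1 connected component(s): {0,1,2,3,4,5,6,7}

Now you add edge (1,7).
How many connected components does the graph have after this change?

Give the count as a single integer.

Initial component count: 1
Add (1,7): endpoints already in same component. Count unchanged: 1.
New component count: 1

Answer: 1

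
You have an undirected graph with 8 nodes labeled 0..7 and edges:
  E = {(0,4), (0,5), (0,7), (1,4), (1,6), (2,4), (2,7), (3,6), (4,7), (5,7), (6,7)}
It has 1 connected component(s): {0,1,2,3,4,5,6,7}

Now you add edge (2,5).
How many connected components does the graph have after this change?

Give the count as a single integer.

Answer: 1

Derivation:
Initial component count: 1
Add (2,5): endpoints already in same component. Count unchanged: 1.
New component count: 1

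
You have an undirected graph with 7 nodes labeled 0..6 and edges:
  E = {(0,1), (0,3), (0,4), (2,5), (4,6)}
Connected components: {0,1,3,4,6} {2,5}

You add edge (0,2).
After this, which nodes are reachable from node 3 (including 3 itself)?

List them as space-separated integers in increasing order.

Before: nodes reachable from 3: {0,1,3,4,6}
Adding (0,2): merges 3's component with another. Reachability grows.
After: nodes reachable from 3: {0,1,2,3,4,5,6}

Answer: 0 1 2 3 4 5 6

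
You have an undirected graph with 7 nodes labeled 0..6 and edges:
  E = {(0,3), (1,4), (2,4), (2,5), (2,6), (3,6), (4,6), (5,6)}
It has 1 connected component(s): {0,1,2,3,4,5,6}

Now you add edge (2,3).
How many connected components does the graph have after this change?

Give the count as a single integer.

Answer: 1

Derivation:
Initial component count: 1
Add (2,3): endpoints already in same component. Count unchanged: 1.
New component count: 1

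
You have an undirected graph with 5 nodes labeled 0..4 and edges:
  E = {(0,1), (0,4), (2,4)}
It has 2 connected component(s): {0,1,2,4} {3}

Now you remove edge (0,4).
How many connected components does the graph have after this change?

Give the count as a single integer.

Initial component count: 2
Remove (0,4): it was a bridge. Count increases: 2 -> 3.
  After removal, components: {0,1} {2,4} {3}
New component count: 3

Answer: 3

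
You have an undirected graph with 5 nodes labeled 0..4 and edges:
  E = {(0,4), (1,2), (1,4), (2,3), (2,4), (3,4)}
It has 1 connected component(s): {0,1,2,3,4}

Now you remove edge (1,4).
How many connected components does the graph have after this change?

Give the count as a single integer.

Initial component count: 1
Remove (1,4): not a bridge. Count unchanged: 1.
  After removal, components: {0,1,2,3,4}
New component count: 1

Answer: 1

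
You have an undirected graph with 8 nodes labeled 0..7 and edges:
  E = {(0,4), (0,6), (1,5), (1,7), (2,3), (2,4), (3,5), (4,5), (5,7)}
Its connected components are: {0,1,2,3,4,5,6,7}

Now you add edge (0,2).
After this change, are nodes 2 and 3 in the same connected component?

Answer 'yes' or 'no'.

Initial components: {0,1,2,3,4,5,6,7}
Adding edge (0,2): both already in same component {0,1,2,3,4,5,6,7}. No change.
New components: {0,1,2,3,4,5,6,7}
Are 2 and 3 in the same component? yes

Answer: yes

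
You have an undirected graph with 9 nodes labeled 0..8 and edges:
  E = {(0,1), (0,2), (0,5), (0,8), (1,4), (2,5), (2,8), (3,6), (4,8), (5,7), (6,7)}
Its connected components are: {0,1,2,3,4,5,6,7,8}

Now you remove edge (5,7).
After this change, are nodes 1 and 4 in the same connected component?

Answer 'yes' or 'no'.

Answer: yes

Derivation:
Initial components: {0,1,2,3,4,5,6,7,8}
Removing edge (5,7): it was a bridge — component count 1 -> 2.
New components: {0,1,2,4,5,8} {3,6,7}
Are 1 and 4 in the same component? yes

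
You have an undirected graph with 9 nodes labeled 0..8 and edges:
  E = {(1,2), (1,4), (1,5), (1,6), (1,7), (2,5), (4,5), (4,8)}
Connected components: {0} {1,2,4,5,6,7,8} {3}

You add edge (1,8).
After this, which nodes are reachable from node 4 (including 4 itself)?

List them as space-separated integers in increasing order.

Answer: 1 2 4 5 6 7 8

Derivation:
Before: nodes reachable from 4: {1,2,4,5,6,7,8}
Adding (1,8): both endpoints already in same component. Reachability from 4 unchanged.
After: nodes reachable from 4: {1,2,4,5,6,7,8}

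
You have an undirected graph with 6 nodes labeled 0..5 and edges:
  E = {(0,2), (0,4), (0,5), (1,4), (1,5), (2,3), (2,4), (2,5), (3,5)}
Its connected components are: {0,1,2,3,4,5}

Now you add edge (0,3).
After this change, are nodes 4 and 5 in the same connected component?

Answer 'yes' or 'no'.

Answer: yes

Derivation:
Initial components: {0,1,2,3,4,5}
Adding edge (0,3): both already in same component {0,1,2,3,4,5}. No change.
New components: {0,1,2,3,4,5}
Are 4 and 5 in the same component? yes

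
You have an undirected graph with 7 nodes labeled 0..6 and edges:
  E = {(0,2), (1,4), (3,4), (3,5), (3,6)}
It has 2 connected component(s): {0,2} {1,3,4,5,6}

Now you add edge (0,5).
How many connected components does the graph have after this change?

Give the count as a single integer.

Answer: 1

Derivation:
Initial component count: 2
Add (0,5): merges two components. Count decreases: 2 -> 1.
New component count: 1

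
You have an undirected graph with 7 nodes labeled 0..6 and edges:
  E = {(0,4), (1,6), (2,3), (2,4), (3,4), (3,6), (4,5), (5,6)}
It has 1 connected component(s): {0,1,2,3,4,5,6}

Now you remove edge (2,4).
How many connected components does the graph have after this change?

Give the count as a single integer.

Answer: 1

Derivation:
Initial component count: 1
Remove (2,4): not a bridge. Count unchanged: 1.
  After removal, components: {0,1,2,3,4,5,6}
New component count: 1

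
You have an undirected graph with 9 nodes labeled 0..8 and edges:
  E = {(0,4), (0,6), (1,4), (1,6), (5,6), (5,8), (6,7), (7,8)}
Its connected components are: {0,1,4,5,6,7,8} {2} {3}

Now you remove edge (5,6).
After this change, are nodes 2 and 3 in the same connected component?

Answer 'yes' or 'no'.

Answer: no

Derivation:
Initial components: {0,1,4,5,6,7,8} {2} {3}
Removing edge (5,6): not a bridge — component count unchanged at 3.
New components: {0,1,4,5,6,7,8} {2} {3}
Are 2 and 3 in the same component? no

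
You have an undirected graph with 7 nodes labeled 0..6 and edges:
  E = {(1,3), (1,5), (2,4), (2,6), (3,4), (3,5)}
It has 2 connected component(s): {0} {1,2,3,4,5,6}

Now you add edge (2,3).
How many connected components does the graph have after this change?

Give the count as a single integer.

Answer: 2

Derivation:
Initial component count: 2
Add (2,3): endpoints already in same component. Count unchanged: 2.
New component count: 2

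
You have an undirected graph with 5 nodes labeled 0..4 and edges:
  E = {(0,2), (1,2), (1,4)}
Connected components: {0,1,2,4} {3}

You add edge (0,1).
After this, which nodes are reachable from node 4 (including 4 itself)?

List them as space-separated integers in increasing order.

Answer: 0 1 2 4

Derivation:
Before: nodes reachable from 4: {0,1,2,4}
Adding (0,1): both endpoints already in same component. Reachability from 4 unchanged.
After: nodes reachable from 4: {0,1,2,4}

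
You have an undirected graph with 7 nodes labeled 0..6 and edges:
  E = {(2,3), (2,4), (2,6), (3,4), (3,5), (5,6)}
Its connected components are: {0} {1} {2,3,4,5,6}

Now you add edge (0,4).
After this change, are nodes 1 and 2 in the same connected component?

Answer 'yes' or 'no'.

Answer: no

Derivation:
Initial components: {0} {1} {2,3,4,5,6}
Adding edge (0,4): merges {0} and {2,3,4,5,6}.
New components: {0,2,3,4,5,6} {1}
Are 1 and 2 in the same component? no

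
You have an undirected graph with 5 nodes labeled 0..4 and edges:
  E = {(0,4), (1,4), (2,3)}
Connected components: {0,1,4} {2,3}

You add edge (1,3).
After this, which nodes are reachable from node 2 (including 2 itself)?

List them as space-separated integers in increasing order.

Before: nodes reachable from 2: {2,3}
Adding (1,3): merges 2's component with another. Reachability grows.
After: nodes reachable from 2: {0,1,2,3,4}

Answer: 0 1 2 3 4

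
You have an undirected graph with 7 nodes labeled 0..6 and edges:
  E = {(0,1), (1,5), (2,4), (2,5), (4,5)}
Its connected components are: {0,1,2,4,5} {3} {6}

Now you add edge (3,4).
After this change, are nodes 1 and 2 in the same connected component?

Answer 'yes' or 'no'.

Answer: yes

Derivation:
Initial components: {0,1,2,4,5} {3} {6}
Adding edge (3,4): merges {3} and {0,1,2,4,5}.
New components: {0,1,2,3,4,5} {6}
Are 1 and 2 in the same component? yes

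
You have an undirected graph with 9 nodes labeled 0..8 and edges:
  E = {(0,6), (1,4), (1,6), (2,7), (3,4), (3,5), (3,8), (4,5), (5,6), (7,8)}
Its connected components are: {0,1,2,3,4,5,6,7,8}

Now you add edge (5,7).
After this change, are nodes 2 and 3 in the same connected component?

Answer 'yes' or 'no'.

Answer: yes

Derivation:
Initial components: {0,1,2,3,4,5,6,7,8}
Adding edge (5,7): both already in same component {0,1,2,3,4,5,6,7,8}. No change.
New components: {0,1,2,3,4,5,6,7,8}
Are 2 and 3 in the same component? yes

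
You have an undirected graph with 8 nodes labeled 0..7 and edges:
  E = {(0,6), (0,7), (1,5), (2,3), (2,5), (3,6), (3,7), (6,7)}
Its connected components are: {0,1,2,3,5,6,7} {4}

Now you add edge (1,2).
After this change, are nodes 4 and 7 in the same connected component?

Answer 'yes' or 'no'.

Answer: no

Derivation:
Initial components: {0,1,2,3,5,6,7} {4}
Adding edge (1,2): both already in same component {0,1,2,3,5,6,7}. No change.
New components: {0,1,2,3,5,6,7} {4}
Are 4 and 7 in the same component? no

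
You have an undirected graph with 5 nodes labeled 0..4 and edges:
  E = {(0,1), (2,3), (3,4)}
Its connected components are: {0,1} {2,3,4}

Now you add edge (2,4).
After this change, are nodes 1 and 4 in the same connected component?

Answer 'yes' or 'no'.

Answer: no

Derivation:
Initial components: {0,1} {2,3,4}
Adding edge (2,4): both already in same component {2,3,4}. No change.
New components: {0,1} {2,3,4}
Are 1 and 4 in the same component? no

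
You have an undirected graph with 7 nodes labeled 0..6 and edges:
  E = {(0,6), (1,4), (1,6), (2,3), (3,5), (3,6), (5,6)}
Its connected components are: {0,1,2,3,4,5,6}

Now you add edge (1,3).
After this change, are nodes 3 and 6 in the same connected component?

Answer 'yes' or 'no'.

Initial components: {0,1,2,3,4,5,6}
Adding edge (1,3): both already in same component {0,1,2,3,4,5,6}. No change.
New components: {0,1,2,3,4,5,6}
Are 3 and 6 in the same component? yes

Answer: yes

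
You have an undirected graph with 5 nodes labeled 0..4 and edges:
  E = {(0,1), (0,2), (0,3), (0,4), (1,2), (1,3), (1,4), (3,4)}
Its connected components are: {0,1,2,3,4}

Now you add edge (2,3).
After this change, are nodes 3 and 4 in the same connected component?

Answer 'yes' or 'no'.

Initial components: {0,1,2,3,4}
Adding edge (2,3): both already in same component {0,1,2,3,4}. No change.
New components: {0,1,2,3,4}
Are 3 and 4 in the same component? yes

Answer: yes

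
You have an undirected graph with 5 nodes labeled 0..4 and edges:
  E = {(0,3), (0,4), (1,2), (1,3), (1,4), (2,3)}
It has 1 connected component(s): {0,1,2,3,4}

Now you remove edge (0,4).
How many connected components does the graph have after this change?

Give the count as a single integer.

Initial component count: 1
Remove (0,4): not a bridge. Count unchanged: 1.
  After removal, components: {0,1,2,3,4}
New component count: 1

Answer: 1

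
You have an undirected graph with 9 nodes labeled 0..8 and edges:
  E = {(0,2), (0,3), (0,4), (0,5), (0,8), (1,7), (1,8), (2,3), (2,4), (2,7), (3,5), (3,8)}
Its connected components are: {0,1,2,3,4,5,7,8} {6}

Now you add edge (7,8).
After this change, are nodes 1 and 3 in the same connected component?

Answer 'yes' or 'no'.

Initial components: {0,1,2,3,4,5,7,8} {6}
Adding edge (7,8): both already in same component {0,1,2,3,4,5,7,8}. No change.
New components: {0,1,2,3,4,5,7,8} {6}
Are 1 and 3 in the same component? yes

Answer: yes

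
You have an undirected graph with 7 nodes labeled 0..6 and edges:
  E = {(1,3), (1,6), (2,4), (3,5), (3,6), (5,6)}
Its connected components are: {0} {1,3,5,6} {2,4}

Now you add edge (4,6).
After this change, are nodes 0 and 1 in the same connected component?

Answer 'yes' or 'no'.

Initial components: {0} {1,3,5,6} {2,4}
Adding edge (4,6): merges {2,4} and {1,3,5,6}.
New components: {0} {1,2,3,4,5,6}
Are 0 and 1 in the same component? no

Answer: no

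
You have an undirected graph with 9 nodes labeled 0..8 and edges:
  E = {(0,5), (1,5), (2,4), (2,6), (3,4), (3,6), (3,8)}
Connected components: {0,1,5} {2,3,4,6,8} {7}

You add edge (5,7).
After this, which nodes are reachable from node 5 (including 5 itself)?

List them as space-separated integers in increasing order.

Before: nodes reachable from 5: {0,1,5}
Adding (5,7): merges 5's component with another. Reachability grows.
After: nodes reachable from 5: {0,1,5,7}

Answer: 0 1 5 7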